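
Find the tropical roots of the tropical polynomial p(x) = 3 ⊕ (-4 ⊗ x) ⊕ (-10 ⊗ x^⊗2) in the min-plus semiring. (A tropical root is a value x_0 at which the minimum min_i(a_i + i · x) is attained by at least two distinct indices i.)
Roots: {6, 7}

Each tropical root is a break point of the lower envelope of the lines y = a_i + i · x (there are 3 lines, with slopes 0, 1, ..., 2). Only the lines that attain the minimum somewhere contribute to roots; other lines are dominated. Here the surviving (envelope) indices are i = 2, i = 1, i = 0.
Intersections between consecutive envelope lines give the roots: for adjacent envelope indices i < j the intersection is x = (a_i − a_j) / (j − i). Reading off the sorted break points: {6, 7}.
Verification: at each break x_0, at least two indices attain the minimum of min_i(a_i + i · x_0).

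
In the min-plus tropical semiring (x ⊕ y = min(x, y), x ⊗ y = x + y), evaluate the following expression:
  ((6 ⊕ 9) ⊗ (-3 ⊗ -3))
((6 ⊕ 9) ⊗ (-3 ⊗ -3)) = 0

Expand innermost to outermost. Recall ⊕ takes the minimum of its arguments and ⊗ takes their sum. Working out the expression ((6 ⊕ 9) ⊗ (-3 ⊗ -3)) gives 0.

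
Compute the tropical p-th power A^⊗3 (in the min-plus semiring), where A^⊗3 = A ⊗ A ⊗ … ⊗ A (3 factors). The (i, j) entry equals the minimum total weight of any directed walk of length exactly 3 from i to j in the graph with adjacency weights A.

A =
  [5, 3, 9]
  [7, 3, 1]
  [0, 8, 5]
A^⊗3 =
  [4, 9, 7]
  [4, 4, 7]
  [9, 6, 4]

Each entry (A^⊗3)_ij equals the minimum over all length-3 walks i = v_0 → v_1 → … → v_3 = j of Σ_t A[v_t][v_{t+1}]. For example, for (i, j) = (0, 2) we minimise over 9 possible intermediate vertex sequences; the minimum is 7, attained along the walk 0 → 1 → 1 → 2.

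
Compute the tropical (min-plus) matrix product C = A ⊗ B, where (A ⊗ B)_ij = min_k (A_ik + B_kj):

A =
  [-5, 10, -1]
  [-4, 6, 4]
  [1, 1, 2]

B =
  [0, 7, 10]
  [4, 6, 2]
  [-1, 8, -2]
A ⊗ B =
  [-5, 2, -3]
  [-4, 3, 2]
  [1, 7, 0]

Apply the min-plus product entry-by-entry:
  C[0][0] = min over k of (A[0][0] + B[0][0] = -5 + 0 = -5, A[0][1] + B[1][0] = 10 + 4 = 14, A[0][2] + B[2][0] = -1 + -1 = -2) = -5 (attained at k = 0)
  C[0][1] = min over k of (A[0][0] + B[0][1] = -5 + 7 = 2, A[0][1] + B[1][1] = 10 + 6 = 16, A[0][2] + B[2][1] = -1 + 8 = 7) = 2 (attained at k = 0)
  C[0][2] = min over k of (A[0][0] + B[0][2] = -5 + 10 = 5, A[0][1] + B[1][2] = 10 + 2 = 12, A[0][2] + B[2][2] = -1 + -2 = -3) = -3 (attained at k = 2)
  C[1][0] = min over k of (A[1][0] + B[0][0] = -4 + 0 = -4, A[1][1] + B[1][0] = 6 + 4 = 10, A[1][2] + B[2][0] = 4 + -1 = 3) = -4 (attained at k = 0)
  C[1][1] = min over k of (A[1][0] + B[0][1] = -4 + 7 = 3, A[1][1] + B[1][1] = 6 + 6 = 12, A[1][2] + B[2][1] = 4 + 8 = 12) = 3 (attained at k = 0)
  C[1][2] = min over k of (A[1][0] + B[0][2] = -4 + 10 = 6, A[1][1] + B[1][2] = 6 + 2 = 8, A[1][2] + B[2][2] = 4 + -2 = 2) = 2 (attained at k = 2)
  C[2][0] = min over k of (A[2][0] + B[0][0] = 1 + 0 = 1, A[2][1] + B[1][0] = 1 + 4 = 5, A[2][2] + B[2][0] = 2 + -1 = 1) = 1 (attained at k = 0)
  C[2][1] = min over k of (A[2][0] + B[0][1] = 1 + 7 = 8, A[2][1] + B[1][1] = 1 + 6 = 7, A[2][2] + B[2][1] = 2 + 8 = 10) = 7 (attained at k = 1)
  C[2][2] = min over k of (A[2][0] + B[0][2] = 1 + 10 = 11, A[2][1] + B[1][2] = 1 + 2 = 3, A[2][2] + B[2][2] = 2 + -2 = 0) = 0 (attained at k = 2)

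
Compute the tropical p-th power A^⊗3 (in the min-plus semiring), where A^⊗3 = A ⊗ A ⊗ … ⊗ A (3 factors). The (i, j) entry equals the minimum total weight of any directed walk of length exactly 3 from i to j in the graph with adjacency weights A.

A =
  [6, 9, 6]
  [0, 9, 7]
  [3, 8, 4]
A^⊗3 =
  [13, 18, 14]
  [9, 14, 10]
  [11, 16, 12]

Each entry (A^⊗3)_ij equals the minimum over all length-3 walks i = v_0 → v_1 → … → v_3 = j of Σ_t A[v_t][v_{t+1}]. For example, for (i, j) = (0, 2) we minimise over 9 possible intermediate vertex sequences; the minimum is 14, attained along the walk 0 → 2 → 2 → 2.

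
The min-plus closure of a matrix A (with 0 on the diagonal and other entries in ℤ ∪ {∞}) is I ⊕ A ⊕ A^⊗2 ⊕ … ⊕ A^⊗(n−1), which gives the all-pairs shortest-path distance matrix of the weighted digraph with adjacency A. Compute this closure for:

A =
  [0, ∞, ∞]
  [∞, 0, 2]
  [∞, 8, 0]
Closure =
  [0, ∞, ∞]
  [∞, 0, 2]
  [∞, 8, 0]

This is the Floyd-Warshall all-pairs shortest-path computation. For each intermediate vertex k = 0, 1, …, 2, update dist[i][j] ← min(dist[i][j], dist[i][k] + dist[k][j]). The final matrix gives, for each (i, j), the minimum total weight of any directed path from i to j (possibly empty when i = j).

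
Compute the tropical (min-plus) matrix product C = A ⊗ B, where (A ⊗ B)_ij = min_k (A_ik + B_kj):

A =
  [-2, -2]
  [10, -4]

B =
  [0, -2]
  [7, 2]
A ⊗ B =
  [-2, -4]
  [3, -2]

Apply the min-plus product entry-by-entry:
  C[0][0] = min over k of (A[0][0] + B[0][0] = -2 + 0 = -2, A[0][1] + B[1][0] = -2 + 7 = 5) = -2 (attained at k = 0)
  C[0][1] = min over k of (A[0][0] + B[0][1] = -2 + -2 = -4, A[0][1] + B[1][1] = -2 + 2 = 0) = -4 (attained at k = 0)
  C[1][0] = min over k of (A[1][0] + B[0][0] = 10 + 0 = 10, A[1][1] + B[1][0] = -4 + 7 = 3) = 3 (attained at k = 1)
  C[1][1] = min over k of (A[1][0] + B[0][1] = 10 + -2 = 8, A[1][1] + B[1][1] = -4 + 2 = -2) = -2 (attained at k = 1)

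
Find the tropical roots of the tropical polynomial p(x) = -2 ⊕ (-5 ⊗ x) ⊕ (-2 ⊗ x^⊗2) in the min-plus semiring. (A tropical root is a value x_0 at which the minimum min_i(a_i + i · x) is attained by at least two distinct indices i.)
Roots: {-3, 3}

Each tropical root is a break point of the lower envelope of the lines y = a_i + i · x (there are 3 lines, with slopes 0, 1, ..., 2). Only the lines that attain the minimum somewhere contribute to roots; other lines are dominated. Here the surviving (envelope) indices are i = 2, i = 1, i = 0.
Intersections between consecutive envelope lines give the roots: for adjacent envelope indices i < j the intersection is x = (a_i − a_j) / (j − i). Reading off the sorted break points: {-3, 3}.
Verification: at each break x_0, at least two indices attain the minimum of min_i(a_i + i · x_0).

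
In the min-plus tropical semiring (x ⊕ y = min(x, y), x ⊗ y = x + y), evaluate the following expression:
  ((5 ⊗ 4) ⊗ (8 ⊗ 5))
((5 ⊗ 4) ⊗ (8 ⊗ 5)) = 22

Expand innermost to outermost. Recall ⊕ takes the minimum of its arguments and ⊗ takes their sum. Working out the expression ((5 ⊗ 4) ⊗ (8 ⊗ 5)) gives 22.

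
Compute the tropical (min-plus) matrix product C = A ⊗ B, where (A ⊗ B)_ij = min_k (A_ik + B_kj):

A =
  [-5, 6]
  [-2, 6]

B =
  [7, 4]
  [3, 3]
A ⊗ B =
  [2, -1]
  [5, 2]

Apply the min-plus product entry-by-entry:
  C[0][0] = min over k of (A[0][0] + B[0][0] = -5 + 7 = 2, A[0][1] + B[1][0] = 6 + 3 = 9) = 2 (attained at k = 0)
  C[0][1] = min over k of (A[0][0] + B[0][1] = -5 + 4 = -1, A[0][1] + B[1][1] = 6 + 3 = 9) = -1 (attained at k = 0)
  C[1][0] = min over k of (A[1][0] + B[0][0] = -2 + 7 = 5, A[1][1] + B[1][0] = 6 + 3 = 9) = 5 (attained at k = 0)
  C[1][1] = min over k of (A[1][0] + B[0][1] = -2 + 4 = 2, A[1][1] + B[1][1] = 6 + 3 = 9) = 2 (attained at k = 0)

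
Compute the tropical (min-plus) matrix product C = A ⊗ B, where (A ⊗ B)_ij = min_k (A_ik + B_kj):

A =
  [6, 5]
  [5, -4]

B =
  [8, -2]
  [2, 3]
A ⊗ B =
  [7, 4]
  [-2, -1]

Apply the min-plus product entry-by-entry:
  C[0][0] = min over k of (A[0][0] + B[0][0] = 6 + 8 = 14, A[0][1] + B[1][0] = 5 + 2 = 7) = 7 (attained at k = 1)
  C[0][1] = min over k of (A[0][0] + B[0][1] = 6 + -2 = 4, A[0][1] + B[1][1] = 5 + 3 = 8) = 4 (attained at k = 0)
  C[1][0] = min over k of (A[1][0] + B[0][0] = 5 + 8 = 13, A[1][1] + B[1][0] = -4 + 2 = -2) = -2 (attained at k = 1)
  C[1][1] = min over k of (A[1][0] + B[0][1] = 5 + -2 = 3, A[1][1] + B[1][1] = -4 + 3 = -1) = -1 (attained at k = 1)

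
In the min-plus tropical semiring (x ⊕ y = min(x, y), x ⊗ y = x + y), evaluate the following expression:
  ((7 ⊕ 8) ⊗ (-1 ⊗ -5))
((7 ⊕ 8) ⊗ (-1 ⊗ -5)) = 1

Expand innermost to outermost. Recall ⊕ takes the minimum of its arguments and ⊗ takes their sum. Working out the expression ((7 ⊕ 8) ⊗ (-1 ⊗ -5)) gives 1.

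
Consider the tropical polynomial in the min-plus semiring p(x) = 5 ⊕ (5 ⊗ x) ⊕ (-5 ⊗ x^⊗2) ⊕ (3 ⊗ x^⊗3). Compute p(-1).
p(-1) = -7

A tropical monomial a ⊗ x^⊗i evaluates to a + i · x. Evaluating each term at x = -1:
  Term 0 contributes 5 + 0 · -1 = 5
  Term 1 contributes 5 + 1 · -1 = 4
  Term 2 contributes -5 + 2 · -1 = -7
  Term 3 contributes 3 + 3 · -1 = 0
p(-1) = ⊕ of these = min[5, 4, -7, 0] = -7.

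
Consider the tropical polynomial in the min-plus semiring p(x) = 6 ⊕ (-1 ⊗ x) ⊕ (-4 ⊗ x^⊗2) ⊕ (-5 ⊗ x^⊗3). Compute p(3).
p(3) = 2

A tropical monomial a ⊗ x^⊗i evaluates to a + i · x. Evaluating each term at x = 3:
  Term 0 contributes 6 + 0 · 3 = 6
  Term 1 contributes -1 + 1 · 3 = 2
  Term 2 contributes -4 + 2 · 3 = 2
  Term 3 contributes -5 + 3 · 3 = 4
p(3) = ⊕ of these = min[6, 2, 2, 4] = 2.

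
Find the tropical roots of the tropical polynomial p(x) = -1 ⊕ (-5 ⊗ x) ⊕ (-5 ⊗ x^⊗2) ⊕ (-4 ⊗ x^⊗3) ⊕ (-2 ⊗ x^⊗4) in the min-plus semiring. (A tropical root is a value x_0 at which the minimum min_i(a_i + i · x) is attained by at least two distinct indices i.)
Roots: {-2, -1, 0, 4}

Each tropical root is a break point of the lower envelope of the lines y = a_i + i · x (there are 5 lines, with slopes 0, 1, ..., 4). Only the lines that attain the minimum somewhere contribute to roots; other lines are dominated. Here the surviving (envelope) indices are i = 4, i = 3, i = 2, i = 1, i = 0.
Intersections between consecutive envelope lines give the roots: for adjacent envelope indices i < j the intersection is x = (a_i − a_j) / (j − i). Reading off the sorted break points: {-2, -1, 0, 4}.
Verification: at each break x_0, at least two indices attain the minimum of min_i(a_i + i · x_0).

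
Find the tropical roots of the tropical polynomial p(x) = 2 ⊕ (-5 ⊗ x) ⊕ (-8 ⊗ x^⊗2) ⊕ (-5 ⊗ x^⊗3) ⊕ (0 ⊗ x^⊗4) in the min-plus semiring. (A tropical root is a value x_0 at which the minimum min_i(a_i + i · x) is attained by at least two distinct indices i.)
Roots: {-5, -3, 3, 7}

Each tropical root is a break point of the lower envelope of the lines y = a_i + i · x (there are 5 lines, with slopes 0, 1, ..., 4). Only the lines that attain the minimum somewhere contribute to roots; other lines are dominated. Here the surviving (envelope) indices are i = 4, i = 3, i = 2, i = 1, i = 0.
Intersections between consecutive envelope lines give the roots: for adjacent envelope indices i < j the intersection is x = (a_i − a_j) / (j − i). Reading off the sorted break points: {-5, -3, 3, 7}.
Verification: at each break x_0, at least two indices attain the minimum of min_i(a_i + i · x_0).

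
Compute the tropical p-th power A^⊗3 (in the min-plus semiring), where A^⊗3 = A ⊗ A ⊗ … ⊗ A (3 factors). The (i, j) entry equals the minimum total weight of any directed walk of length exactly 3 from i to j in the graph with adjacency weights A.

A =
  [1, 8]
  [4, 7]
A^⊗3 =
  [3, 10]
  [6, 13]

Each entry (A^⊗3)_ij equals the minimum over all length-3 walks i = v_0 → v_1 → … → v_3 = j of Σ_t A[v_t][v_{t+1}]. For example, for (i, j) = (0, 1) we minimise over 4 possible intermediate vertex sequences; the minimum is 10, attained along the walk 0 → 0 → 0 → 1.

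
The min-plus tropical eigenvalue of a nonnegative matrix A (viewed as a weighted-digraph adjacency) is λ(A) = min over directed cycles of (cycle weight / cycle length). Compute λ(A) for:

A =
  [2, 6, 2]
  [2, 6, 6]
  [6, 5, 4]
λ(A) = 2

Enumerate directed cycles and compute their means (weight / length). Sample:
  cycle 0 → 0: weight = 2, length = 1, mean = 2/1 ≈ 2.000
  cycle 1 → 1: weight = 6, length = 1, mean = 6/1 ≈ 6.000
  cycle 2 → 2: weight = 4, length = 1, mean = 4/1 ≈ 4.000
  cycle 0 → 1 → 0: weight = 8, length = 2, mean = 8/2 ≈ 4.000
  cycle 0 → 2 → 0: weight = 8, length = 2, mean = 8/2 ≈ 4.000
  cycle 1 → 0 → 1: weight = 8, length = 2, mean = 8/2 ≈ 4.000
Minimum mean = 2.000, attained e.g. along the cycle 0 → 0 with weight 2 and length 1. So λ(A) = 2/1 = 2.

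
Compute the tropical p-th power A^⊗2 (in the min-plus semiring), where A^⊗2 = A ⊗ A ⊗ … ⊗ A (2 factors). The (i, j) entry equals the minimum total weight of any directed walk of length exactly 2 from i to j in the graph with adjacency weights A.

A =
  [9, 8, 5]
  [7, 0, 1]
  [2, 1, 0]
A^⊗2 =
  [7, 6, 5]
  [3, 0, 1]
  [2, 1, 0]

Each entry (A^⊗2)_ij equals the minimum over all length-2 walks i = v_0 → v_1 → … → v_2 = j of Σ_t A[v_t][v_{t+1}]. For example, for (i, j) = (0, 2) we minimise over 3 possible intermediate vertex sequences; the minimum is 5, attained along the walk 0 → 2 → 2.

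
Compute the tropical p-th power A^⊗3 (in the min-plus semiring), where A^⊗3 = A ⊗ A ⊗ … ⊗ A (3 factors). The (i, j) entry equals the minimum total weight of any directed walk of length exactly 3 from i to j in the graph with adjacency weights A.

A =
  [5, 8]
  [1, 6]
A^⊗3 =
  [14, 17]
  [10, 14]

Each entry (A^⊗3)_ij equals the minimum over all length-3 walks i = v_0 → v_1 → … → v_3 = j of Σ_t A[v_t][v_{t+1}]. For example, for (i, j) = (0, 1) we minimise over 4 possible intermediate vertex sequences; the minimum is 17, attained along the walk 0 → 1 → 0 → 1.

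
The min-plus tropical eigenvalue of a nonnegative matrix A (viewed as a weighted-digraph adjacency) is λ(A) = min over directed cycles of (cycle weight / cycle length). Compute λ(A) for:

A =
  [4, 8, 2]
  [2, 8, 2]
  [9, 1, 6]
λ(A) = 3/2

Enumerate directed cycles and compute their means (weight / length). Sample:
  cycle 0 → 0: weight = 4, length = 1, mean = 4/1 ≈ 4.000
  cycle 1 → 1: weight = 8, length = 1, mean = 8/1 ≈ 8.000
  cycle 2 → 2: weight = 6, length = 1, mean = 6/1 ≈ 6.000
  cycle 0 → 1 → 0: weight = 10, length = 2, mean = 10/2 ≈ 5.000
  cycle 0 → 2 → 0: weight = 11, length = 2, mean = 11/2 ≈ 5.500
  cycle 1 → 0 → 1: weight = 10, length = 2, mean = 10/2 ≈ 5.000
Minimum mean = 1.500, attained e.g. along the cycle 1 → 2 → 1 with weight 3 and length 2. So λ(A) = 3/2 = 3/2.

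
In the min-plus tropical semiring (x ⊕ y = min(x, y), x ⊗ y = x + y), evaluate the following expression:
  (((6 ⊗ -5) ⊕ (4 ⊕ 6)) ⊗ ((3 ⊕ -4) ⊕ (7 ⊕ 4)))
(((6 ⊗ -5) ⊕ (4 ⊕ 6)) ⊗ ((3 ⊕ -4) ⊕ (7 ⊕ 4))) = -3

Expand innermost to outermost. Recall ⊕ takes the minimum of its arguments and ⊗ takes their sum. Working out the expression (((6 ⊗ -5) ⊕ (4 ⊕ 6)) ⊗ ((3 ⊕ -4) ⊕ (7 ⊕ 4))) gives -3.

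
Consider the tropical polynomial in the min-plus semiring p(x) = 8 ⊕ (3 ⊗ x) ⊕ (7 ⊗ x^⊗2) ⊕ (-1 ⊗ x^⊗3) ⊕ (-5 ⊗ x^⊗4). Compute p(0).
p(0) = -5

A tropical monomial a ⊗ x^⊗i evaluates to a + i · x. Evaluating each term at x = 0:
  Term 0 contributes 8 + 0 · 0 = 8
  Term 1 contributes 3 + 1 · 0 = 3
  Term 2 contributes 7 + 2 · 0 = 7
  Term 3 contributes -1 + 3 · 0 = -1
  Term 4 contributes -5 + 4 · 0 = -5
p(0) = ⊕ of these = min[8, 3, 7, -1, -5] = -5.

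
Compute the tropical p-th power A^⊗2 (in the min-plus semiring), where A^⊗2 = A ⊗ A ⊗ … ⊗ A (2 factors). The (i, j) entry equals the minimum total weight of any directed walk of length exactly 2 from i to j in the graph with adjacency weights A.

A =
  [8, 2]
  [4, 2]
A^⊗2 =
  [6, 4]
  [6, 4]

Each entry (A^⊗2)_ij equals the minimum over all length-2 walks i = v_0 → v_1 → … → v_2 = j of Σ_t A[v_t][v_{t+1}]. For example, for (i, j) = (0, 1) we minimise over 2 possible intermediate vertex sequences; the minimum is 4, attained along the walk 0 → 1 → 1.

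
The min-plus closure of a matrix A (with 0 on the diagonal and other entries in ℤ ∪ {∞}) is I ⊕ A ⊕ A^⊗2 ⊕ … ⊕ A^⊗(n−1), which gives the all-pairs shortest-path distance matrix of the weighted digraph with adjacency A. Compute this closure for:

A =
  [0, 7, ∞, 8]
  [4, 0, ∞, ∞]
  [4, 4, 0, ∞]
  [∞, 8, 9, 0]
Closure =
  [0, 7, 17, 8]
  [4, 0, 21, 12]
  [4, 4, 0, 12]
  [12, 8, 9, 0]

This is the Floyd-Warshall all-pairs shortest-path computation. For each intermediate vertex k = 0, 1, …, 3, update dist[i][j] ← min(dist[i][j], dist[i][k] + dist[k][j]). The final matrix gives, for each (i, j), the minimum total weight of any directed path from i to j (possibly empty when i = j).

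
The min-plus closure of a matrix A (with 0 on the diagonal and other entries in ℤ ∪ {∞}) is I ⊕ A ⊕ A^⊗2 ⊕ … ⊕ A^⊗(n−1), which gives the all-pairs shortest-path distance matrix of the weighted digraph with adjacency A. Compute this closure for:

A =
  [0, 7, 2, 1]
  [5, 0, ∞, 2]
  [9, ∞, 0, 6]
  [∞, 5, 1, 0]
Closure =
  [0, 6, 2, 1]
  [5, 0, 3, 2]
  [9, 11, 0, 6]
  [10, 5, 1, 0]

This is the Floyd-Warshall all-pairs shortest-path computation. For each intermediate vertex k = 0, 1, …, 3, update dist[i][j] ← min(dist[i][j], dist[i][k] + dist[k][j]). The final matrix gives, for each (i, j), the minimum total weight of any directed path from i to j (possibly empty when i = j).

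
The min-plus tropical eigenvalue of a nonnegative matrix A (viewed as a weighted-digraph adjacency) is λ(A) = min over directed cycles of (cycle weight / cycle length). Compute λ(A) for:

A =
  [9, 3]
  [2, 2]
λ(A) = 2

Enumerate directed cycles and compute their means (weight / length). Sample:
  cycle 0 → 0: weight = 9, length = 1, mean = 9/1 ≈ 9.000
  cycle 1 → 1: weight = 2, length = 1, mean = 2/1 ≈ 2.000
  cycle 0 → 1 → 0: weight = 5, length = 2, mean = 5/2 ≈ 2.500
  cycle 1 → 0 → 1: weight = 5, length = 2, mean = 5/2 ≈ 2.500
Minimum mean = 2.000, attained e.g. along the cycle 1 → 1 with weight 2 and length 1. So λ(A) = 2/1 = 2.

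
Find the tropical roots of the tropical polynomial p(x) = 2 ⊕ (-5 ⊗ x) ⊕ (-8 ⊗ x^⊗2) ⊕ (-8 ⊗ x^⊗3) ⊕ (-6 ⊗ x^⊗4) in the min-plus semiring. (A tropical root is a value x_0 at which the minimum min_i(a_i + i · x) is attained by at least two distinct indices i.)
Roots: {-2, 0, 3, 7}

Each tropical root is a break point of the lower envelope of the lines y = a_i + i · x (there are 5 lines, with slopes 0, 1, ..., 4). Only the lines that attain the minimum somewhere contribute to roots; other lines are dominated. Here the surviving (envelope) indices are i = 4, i = 3, i = 2, i = 1, i = 0.
Intersections between consecutive envelope lines give the roots: for adjacent envelope indices i < j the intersection is x = (a_i − a_j) / (j − i). Reading off the sorted break points: {-2, 0, 3, 7}.
Verification: at each break x_0, at least two indices attain the minimum of min_i(a_i + i · x_0).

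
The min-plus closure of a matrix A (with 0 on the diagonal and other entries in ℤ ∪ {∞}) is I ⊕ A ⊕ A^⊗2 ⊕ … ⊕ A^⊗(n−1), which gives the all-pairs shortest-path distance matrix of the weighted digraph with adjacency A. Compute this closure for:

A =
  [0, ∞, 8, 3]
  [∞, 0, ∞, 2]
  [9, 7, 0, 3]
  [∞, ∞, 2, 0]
Closure =
  [0, 12, 5, 3]
  [13, 0, 4, 2]
  [9, 7, 0, 3]
  [11, 9, 2, 0]

This is the Floyd-Warshall all-pairs shortest-path computation. For each intermediate vertex k = 0, 1, …, 3, update dist[i][j] ← min(dist[i][j], dist[i][k] + dist[k][j]). The final matrix gives, for each (i, j), the minimum total weight of any directed path from i to j (possibly empty when i = j).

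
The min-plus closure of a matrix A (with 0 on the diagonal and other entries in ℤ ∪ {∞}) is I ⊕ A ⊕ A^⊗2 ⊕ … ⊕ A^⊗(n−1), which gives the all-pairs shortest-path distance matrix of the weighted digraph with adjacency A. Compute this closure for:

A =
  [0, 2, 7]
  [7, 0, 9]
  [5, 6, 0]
Closure =
  [0, 2, 7]
  [7, 0, 9]
  [5, 6, 0]

This is the Floyd-Warshall all-pairs shortest-path computation. For each intermediate vertex k = 0, 1, …, 2, update dist[i][j] ← min(dist[i][j], dist[i][k] + dist[k][j]). The final matrix gives, for each (i, j), the minimum total weight of any directed path from i to j (possibly empty when i = j).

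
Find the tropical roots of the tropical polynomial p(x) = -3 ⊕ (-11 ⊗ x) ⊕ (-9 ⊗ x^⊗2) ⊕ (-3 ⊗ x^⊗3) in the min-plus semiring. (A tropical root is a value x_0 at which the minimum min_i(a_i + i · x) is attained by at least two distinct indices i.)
Roots: {-6, -2, 8}

Each tropical root is a break point of the lower envelope of the lines y = a_i + i · x (there are 4 lines, with slopes 0, 1, ..., 3). Only the lines that attain the minimum somewhere contribute to roots; other lines are dominated. Here the surviving (envelope) indices are i = 3, i = 2, i = 1, i = 0.
Intersections between consecutive envelope lines give the roots: for adjacent envelope indices i < j the intersection is x = (a_i − a_j) / (j − i). Reading off the sorted break points: {-6, -2, 8}.
Verification: at each break x_0, at least two indices attain the minimum of min_i(a_i + i · x_0).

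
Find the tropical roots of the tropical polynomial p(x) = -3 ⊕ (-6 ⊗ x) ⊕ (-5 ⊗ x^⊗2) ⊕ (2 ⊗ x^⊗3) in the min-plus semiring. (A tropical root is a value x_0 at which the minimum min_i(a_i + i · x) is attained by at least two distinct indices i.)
Roots: {-7, -1, 3}

Each tropical root is a break point of the lower envelope of the lines y = a_i + i · x (there are 4 lines, with slopes 0, 1, ..., 3). Only the lines that attain the minimum somewhere contribute to roots; other lines are dominated. Here the surviving (envelope) indices are i = 3, i = 2, i = 1, i = 0.
Intersections between consecutive envelope lines give the roots: for adjacent envelope indices i < j the intersection is x = (a_i − a_j) / (j − i). Reading off the sorted break points: {-7, -1, 3}.
Verification: at each break x_0, at least two indices attain the minimum of min_i(a_i + i · x_0).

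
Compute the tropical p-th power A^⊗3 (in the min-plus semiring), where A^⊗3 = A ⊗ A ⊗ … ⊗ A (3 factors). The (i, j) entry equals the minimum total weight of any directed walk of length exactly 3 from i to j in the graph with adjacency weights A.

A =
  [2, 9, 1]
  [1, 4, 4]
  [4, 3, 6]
A^⊗3 =
  [5, 6, 5]
  [5, 5, 4]
  [6, 8, 5]

Each entry (A^⊗3)_ij equals the minimum over all length-3 walks i = v_0 → v_1 → … → v_3 = j of Σ_t A[v_t][v_{t+1}]. For example, for (i, j) = (0, 2) we minimise over 9 possible intermediate vertex sequences; the minimum is 5, attained along the walk 0 → 0 → 0 → 2.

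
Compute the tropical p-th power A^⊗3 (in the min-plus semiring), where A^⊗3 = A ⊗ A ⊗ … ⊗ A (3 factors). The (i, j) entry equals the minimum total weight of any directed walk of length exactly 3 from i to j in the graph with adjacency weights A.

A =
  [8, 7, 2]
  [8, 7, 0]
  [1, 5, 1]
A^⊗3 =
  [4, 8, 4]
  [2, 6, 2]
  [3, 7, 3]

Each entry (A^⊗3)_ij equals the minimum over all length-3 walks i = v_0 → v_1 → … → v_3 = j of Σ_t A[v_t][v_{t+1}]. For example, for (i, j) = (0, 2) we minimise over 9 possible intermediate vertex sequences; the minimum is 4, attained along the walk 0 → 2 → 2 → 2.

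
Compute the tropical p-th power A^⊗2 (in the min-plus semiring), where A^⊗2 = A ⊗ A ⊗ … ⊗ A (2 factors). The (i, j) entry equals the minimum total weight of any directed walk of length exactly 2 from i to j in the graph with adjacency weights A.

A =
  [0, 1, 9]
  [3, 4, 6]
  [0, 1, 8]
A^⊗2 =
  [0, 1, 7]
  [3, 4, 10]
  [0, 1, 7]

Each entry (A^⊗2)_ij equals the minimum over all length-2 walks i = v_0 → v_1 → … → v_2 = j of Σ_t A[v_t][v_{t+1}]. For example, for (i, j) = (0, 2) we minimise over 3 possible intermediate vertex sequences; the minimum is 7, attained along the walk 0 → 1 → 2.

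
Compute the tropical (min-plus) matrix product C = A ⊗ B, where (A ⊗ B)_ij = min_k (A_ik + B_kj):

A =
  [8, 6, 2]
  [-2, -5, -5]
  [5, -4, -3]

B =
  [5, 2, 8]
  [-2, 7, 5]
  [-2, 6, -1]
A ⊗ B =
  [0, 8, 1]
  [-7, 0, -6]
  [-6, 3, -4]

Apply the min-plus product entry-by-entry:
  C[0][0] = min over k of (A[0][0] + B[0][0] = 8 + 5 = 13, A[0][1] + B[1][0] = 6 + -2 = 4, A[0][2] + B[2][0] = 2 + -2 = 0) = 0 (attained at k = 2)
  C[0][1] = min over k of (A[0][0] + B[0][1] = 8 + 2 = 10, A[0][1] + B[1][1] = 6 + 7 = 13, A[0][2] + B[2][1] = 2 + 6 = 8) = 8 (attained at k = 2)
  C[0][2] = min over k of (A[0][0] + B[0][2] = 8 + 8 = 16, A[0][1] + B[1][2] = 6 + 5 = 11, A[0][2] + B[2][2] = 2 + -1 = 1) = 1 (attained at k = 2)
  C[1][0] = min over k of (A[1][0] + B[0][0] = -2 + 5 = 3, A[1][1] + B[1][0] = -5 + -2 = -7, A[1][2] + B[2][0] = -5 + -2 = -7) = -7 (attained at k = 1)
  C[1][1] = min over k of (A[1][0] + B[0][1] = -2 + 2 = 0, A[1][1] + B[1][1] = -5 + 7 = 2, A[1][2] + B[2][1] = -5 + 6 = 1) = 0 (attained at k = 0)
  C[1][2] = min over k of (A[1][0] + B[0][2] = -2 + 8 = 6, A[1][1] + B[1][2] = -5 + 5 = 0, A[1][2] + B[2][2] = -5 + -1 = -6) = -6 (attained at k = 2)
  C[2][0] = min over k of (A[2][0] + B[0][0] = 5 + 5 = 10, A[2][1] + B[1][0] = -4 + -2 = -6, A[2][2] + B[2][0] = -3 + -2 = -5) = -6 (attained at k = 1)
  C[2][1] = min over k of (A[2][0] + B[0][1] = 5 + 2 = 7, A[2][1] + B[1][1] = -4 + 7 = 3, A[2][2] + B[2][1] = -3 + 6 = 3) = 3 (attained at k = 1)
  C[2][2] = min over k of (A[2][0] + B[0][2] = 5 + 8 = 13, A[2][1] + B[1][2] = -4 + 5 = 1, A[2][2] + B[2][2] = -3 + -1 = -4) = -4 (attained at k = 2)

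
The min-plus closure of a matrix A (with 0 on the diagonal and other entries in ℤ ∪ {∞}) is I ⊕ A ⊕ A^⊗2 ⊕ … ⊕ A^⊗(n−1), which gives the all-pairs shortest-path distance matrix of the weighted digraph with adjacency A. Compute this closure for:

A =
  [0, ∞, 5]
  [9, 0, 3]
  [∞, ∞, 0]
Closure =
  [0, ∞, 5]
  [9, 0, 3]
  [∞, ∞, 0]

This is the Floyd-Warshall all-pairs shortest-path computation. For each intermediate vertex k = 0, 1, …, 2, update dist[i][j] ← min(dist[i][j], dist[i][k] + dist[k][j]). The final matrix gives, for each (i, j), the minimum total weight of any directed path from i to j (possibly empty when i = j).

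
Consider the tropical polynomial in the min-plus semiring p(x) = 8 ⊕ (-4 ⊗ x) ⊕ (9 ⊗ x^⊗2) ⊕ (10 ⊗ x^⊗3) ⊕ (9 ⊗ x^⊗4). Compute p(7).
p(7) = 3

A tropical monomial a ⊗ x^⊗i evaluates to a + i · x. Evaluating each term at x = 7:
  Term 0 contributes 8 + 0 · 7 = 8
  Term 1 contributes -4 + 1 · 7 = 3
  Term 2 contributes 9 + 2 · 7 = 23
  Term 3 contributes 10 + 3 · 7 = 31
  Term 4 contributes 9 + 4 · 7 = 37
p(7) = ⊕ of these = min[8, 3, 23, 31, 37] = 3.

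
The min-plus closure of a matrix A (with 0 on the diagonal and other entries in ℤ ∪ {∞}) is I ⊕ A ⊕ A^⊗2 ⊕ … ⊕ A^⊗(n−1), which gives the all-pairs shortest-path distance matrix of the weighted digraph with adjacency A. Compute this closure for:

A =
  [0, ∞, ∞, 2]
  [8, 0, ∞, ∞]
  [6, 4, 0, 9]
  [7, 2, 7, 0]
Closure =
  [0, 4, 9, 2]
  [8, 0, 17, 10]
  [6, 4, 0, 8]
  [7, 2, 7, 0]

This is the Floyd-Warshall all-pairs shortest-path computation. For each intermediate vertex k = 0, 1, …, 3, update dist[i][j] ← min(dist[i][j], dist[i][k] + dist[k][j]). The final matrix gives, for each (i, j), the minimum total weight of any directed path from i to j (possibly empty when i = j).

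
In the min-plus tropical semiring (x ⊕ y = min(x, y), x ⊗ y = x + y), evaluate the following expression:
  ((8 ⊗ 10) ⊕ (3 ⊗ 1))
((8 ⊗ 10) ⊕ (3 ⊗ 1)) = 4

Expand innermost to outermost. Recall ⊕ takes the minimum of its arguments and ⊗ takes their sum. Working out the expression ((8 ⊗ 10) ⊕ (3 ⊗ 1)) gives 4.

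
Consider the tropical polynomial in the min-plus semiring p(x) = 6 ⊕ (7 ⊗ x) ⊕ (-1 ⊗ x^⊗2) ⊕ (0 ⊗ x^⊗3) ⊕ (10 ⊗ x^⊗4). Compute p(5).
p(5) = 6

A tropical monomial a ⊗ x^⊗i evaluates to a + i · x. Evaluating each term at x = 5:
  Term 0 contributes 6 + 0 · 5 = 6
  Term 1 contributes 7 + 1 · 5 = 12
  Term 2 contributes -1 + 2 · 5 = 9
  Term 3 contributes 0 + 3 · 5 = 15
  Term 4 contributes 10 + 4 · 5 = 30
p(5) = ⊕ of these = min[6, 12, 9, 15, 30] = 6.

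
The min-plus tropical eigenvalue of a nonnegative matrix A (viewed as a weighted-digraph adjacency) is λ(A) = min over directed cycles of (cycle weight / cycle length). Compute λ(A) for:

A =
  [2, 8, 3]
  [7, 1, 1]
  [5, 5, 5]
λ(A) = 1

Enumerate directed cycles and compute their means (weight / length). Sample:
  cycle 0 → 0: weight = 2, length = 1, mean = 2/1 ≈ 2.000
  cycle 1 → 1: weight = 1, length = 1, mean = 1/1 ≈ 1.000
  cycle 2 → 2: weight = 5, length = 1, mean = 5/1 ≈ 5.000
  cycle 0 → 1 → 0: weight = 15, length = 2, mean = 15/2 ≈ 7.500
  cycle 0 → 2 → 0: weight = 8, length = 2, mean = 8/2 ≈ 4.000
  cycle 1 → 0 → 1: weight = 15, length = 2, mean = 15/2 ≈ 7.500
Minimum mean = 1.000, attained e.g. along the cycle 1 → 1 with weight 1 and length 1. So λ(A) = 1/1 = 1.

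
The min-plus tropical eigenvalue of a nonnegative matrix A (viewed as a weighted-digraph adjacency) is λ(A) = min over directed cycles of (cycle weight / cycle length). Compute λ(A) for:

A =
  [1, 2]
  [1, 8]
λ(A) = 1

Enumerate directed cycles and compute their means (weight / length). Sample:
  cycle 0 → 0: weight = 1, length = 1, mean = 1/1 ≈ 1.000
  cycle 1 → 1: weight = 8, length = 1, mean = 8/1 ≈ 8.000
  cycle 0 → 1 → 0: weight = 3, length = 2, mean = 3/2 ≈ 1.500
  cycle 1 → 0 → 1: weight = 3, length = 2, mean = 3/2 ≈ 1.500
Minimum mean = 1.000, attained e.g. along the cycle 0 → 0 with weight 1 and length 1. So λ(A) = 1/1 = 1.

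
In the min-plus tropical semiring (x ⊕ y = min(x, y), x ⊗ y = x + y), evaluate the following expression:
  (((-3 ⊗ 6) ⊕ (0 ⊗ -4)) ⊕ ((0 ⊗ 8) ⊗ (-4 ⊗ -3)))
(((-3 ⊗ 6) ⊕ (0 ⊗ -4)) ⊕ ((0 ⊗ 8) ⊗ (-4 ⊗ -3))) = -4

Expand innermost to outermost. Recall ⊕ takes the minimum of its arguments and ⊗ takes their sum. Working out the expression (((-3 ⊗ 6) ⊕ (0 ⊗ -4)) ⊕ ((0 ⊗ 8) ⊗ (-4 ⊗ -3))) gives -4.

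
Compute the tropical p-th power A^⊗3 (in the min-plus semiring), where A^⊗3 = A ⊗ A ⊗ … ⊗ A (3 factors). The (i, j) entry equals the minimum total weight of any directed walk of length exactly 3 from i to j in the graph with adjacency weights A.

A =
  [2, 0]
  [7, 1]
A^⊗3 =
  [6, 2]
  [9, 3]

Each entry (A^⊗3)_ij equals the minimum over all length-3 walks i = v_0 → v_1 → … → v_3 = j of Σ_t A[v_t][v_{t+1}]. For example, for (i, j) = (0, 1) we minimise over 4 possible intermediate vertex sequences; the minimum is 2, attained along the walk 0 → 1 → 1 → 1.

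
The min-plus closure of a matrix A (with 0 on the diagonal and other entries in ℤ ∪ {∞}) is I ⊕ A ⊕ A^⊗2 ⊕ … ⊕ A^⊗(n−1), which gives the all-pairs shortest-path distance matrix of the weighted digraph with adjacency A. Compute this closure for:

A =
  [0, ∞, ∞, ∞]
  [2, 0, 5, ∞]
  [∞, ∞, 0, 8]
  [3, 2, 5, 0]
Closure =
  [0, ∞, ∞, ∞]
  [2, 0, 5, 13]
  [11, 10, 0, 8]
  [3, 2, 5, 0]

This is the Floyd-Warshall all-pairs shortest-path computation. For each intermediate vertex k = 0, 1, …, 3, update dist[i][j] ← min(dist[i][j], dist[i][k] + dist[k][j]). The final matrix gives, for each (i, j), the minimum total weight of any directed path from i to j (possibly empty when i = j).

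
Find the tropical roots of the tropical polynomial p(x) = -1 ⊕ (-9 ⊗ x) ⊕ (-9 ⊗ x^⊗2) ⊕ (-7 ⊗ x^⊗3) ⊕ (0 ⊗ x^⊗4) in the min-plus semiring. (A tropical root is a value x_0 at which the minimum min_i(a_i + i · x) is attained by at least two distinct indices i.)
Roots: {-7, -2, 0, 8}

Each tropical root is a break point of the lower envelope of the lines y = a_i + i · x (there are 5 lines, with slopes 0, 1, ..., 4). Only the lines that attain the minimum somewhere contribute to roots; other lines are dominated. Here the surviving (envelope) indices are i = 4, i = 3, i = 2, i = 1, i = 0.
Intersections between consecutive envelope lines give the roots: for adjacent envelope indices i < j the intersection is x = (a_i − a_j) / (j − i). Reading off the sorted break points: {-7, -2, 0, 8}.
Verification: at each break x_0, at least two indices attain the minimum of min_i(a_i + i · x_0).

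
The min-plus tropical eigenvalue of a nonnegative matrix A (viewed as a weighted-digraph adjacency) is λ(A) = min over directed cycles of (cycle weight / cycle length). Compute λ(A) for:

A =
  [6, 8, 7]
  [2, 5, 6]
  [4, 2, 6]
λ(A) = 11/3

Enumerate directed cycles and compute their means (weight / length). Sample:
  cycle 0 → 0: weight = 6, length = 1, mean = 6/1 ≈ 6.000
  cycle 1 → 1: weight = 5, length = 1, mean = 5/1 ≈ 5.000
  cycle 2 → 2: weight = 6, length = 1, mean = 6/1 ≈ 6.000
  cycle 0 → 1 → 0: weight = 10, length = 2, mean = 10/2 ≈ 5.000
  cycle 0 → 2 → 0: weight = 11, length = 2, mean = 11/2 ≈ 5.500
  cycle 1 → 0 → 1: weight = 10, length = 2, mean = 10/2 ≈ 5.000
Minimum mean = 3.667, attained e.g. along the cycle 0 → 2 → 1 → 0 with weight 11 and length 3. So λ(A) = 11/3 = 11/3.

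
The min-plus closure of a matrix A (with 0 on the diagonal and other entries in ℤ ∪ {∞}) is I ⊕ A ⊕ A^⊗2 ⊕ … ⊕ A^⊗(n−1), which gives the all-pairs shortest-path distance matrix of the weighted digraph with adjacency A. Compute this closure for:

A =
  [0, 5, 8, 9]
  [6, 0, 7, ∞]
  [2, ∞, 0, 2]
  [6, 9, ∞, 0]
Closure =
  [0, 5, 8, 9]
  [6, 0, 7, 9]
  [2, 7, 0, 2]
  [6, 9, 14, 0]

This is the Floyd-Warshall all-pairs shortest-path computation. For each intermediate vertex k = 0, 1, …, 3, update dist[i][j] ← min(dist[i][j], dist[i][k] + dist[k][j]). The final matrix gives, for each (i, j), the minimum total weight of any directed path from i to j (possibly empty when i = j).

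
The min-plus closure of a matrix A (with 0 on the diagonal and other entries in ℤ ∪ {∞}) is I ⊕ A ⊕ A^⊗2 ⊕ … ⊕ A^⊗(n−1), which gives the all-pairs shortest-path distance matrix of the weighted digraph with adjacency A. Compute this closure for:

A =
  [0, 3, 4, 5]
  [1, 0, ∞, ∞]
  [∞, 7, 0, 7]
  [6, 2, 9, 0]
Closure =
  [0, 3, 4, 5]
  [1, 0, 5, 6]
  [8, 7, 0, 7]
  [3, 2, 7, 0]

This is the Floyd-Warshall all-pairs shortest-path computation. For each intermediate vertex k = 0, 1, …, 3, update dist[i][j] ← min(dist[i][j], dist[i][k] + dist[k][j]). The final matrix gives, for each (i, j), the minimum total weight of any directed path from i to j (possibly empty when i = j).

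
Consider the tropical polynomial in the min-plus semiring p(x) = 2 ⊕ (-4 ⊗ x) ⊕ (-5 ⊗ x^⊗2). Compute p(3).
p(3) = -1

A tropical monomial a ⊗ x^⊗i evaluates to a + i · x. Evaluating each term at x = 3:
  Term 0 contributes 2 + 0 · 3 = 2
  Term 1 contributes -4 + 1 · 3 = -1
  Term 2 contributes -5 + 2 · 3 = 1
p(3) = ⊕ of these = min[2, -1, 1] = -1.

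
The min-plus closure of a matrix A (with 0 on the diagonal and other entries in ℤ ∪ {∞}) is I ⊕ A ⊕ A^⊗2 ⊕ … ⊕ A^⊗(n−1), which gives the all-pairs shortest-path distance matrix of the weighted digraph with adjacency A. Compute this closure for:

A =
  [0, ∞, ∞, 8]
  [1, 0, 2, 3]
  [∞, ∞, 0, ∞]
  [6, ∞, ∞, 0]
Closure =
  [0, ∞, ∞, 8]
  [1, 0, 2, 3]
  [∞, ∞, 0, ∞]
  [6, ∞, ∞, 0]

This is the Floyd-Warshall all-pairs shortest-path computation. For each intermediate vertex k = 0, 1, …, 3, update dist[i][j] ← min(dist[i][j], dist[i][k] + dist[k][j]). The final matrix gives, for each (i, j), the minimum total weight of any directed path from i to j (possibly empty when i = j).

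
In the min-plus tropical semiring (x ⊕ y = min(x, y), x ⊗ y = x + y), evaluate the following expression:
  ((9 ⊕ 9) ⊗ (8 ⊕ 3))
((9 ⊕ 9) ⊗ (8 ⊕ 3)) = 12

Expand innermost to outermost. Recall ⊕ takes the minimum of its arguments and ⊗ takes their sum. Working out the expression ((9 ⊕ 9) ⊗ (8 ⊕ 3)) gives 12.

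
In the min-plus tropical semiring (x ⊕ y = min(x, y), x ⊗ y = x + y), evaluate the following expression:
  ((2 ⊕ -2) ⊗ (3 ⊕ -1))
((2 ⊕ -2) ⊗ (3 ⊕ -1)) = -3

Expand innermost to outermost. Recall ⊕ takes the minimum of its arguments and ⊗ takes their sum. Working out the expression ((2 ⊕ -2) ⊗ (3 ⊕ -1)) gives -3.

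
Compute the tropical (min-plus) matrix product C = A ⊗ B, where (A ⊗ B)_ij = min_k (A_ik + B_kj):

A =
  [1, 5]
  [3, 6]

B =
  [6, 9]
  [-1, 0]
A ⊗ B =
  [4, 5]
  [5, 6]

Apply the min-plus product entry-by-entry:
  C[0][0] = min over k of (A[0][0] + B[0][0] = 1 + 6 = 7, A[0][1] + B[1][0] = 5 + -1 = 4) = 4 (attained at k = 1)
  C[0][1] = min over k of (A[0][0] + B[0][1] = 1 + 9 = 10, A[0][1] + B[1][1] = 5 + 0 = 5) = 5 (attained at k = 1)
  C[1][0] = min over k of (A[1][0] + B[0][0] = 3 + 6 = 9, A[1][1] + B[1][0] = 6 + -1 = 5) = 5 (attained at k = 1)
  C[1][1] = min over k of (A[1][0] + B[0][1] = 3 + 9 = 12, A[1][1] + B[1][1] = 6 + 0 = 6) = 6 (attained at k = 1)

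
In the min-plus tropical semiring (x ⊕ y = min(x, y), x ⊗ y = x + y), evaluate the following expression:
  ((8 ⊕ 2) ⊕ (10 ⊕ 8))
((8 ⊕ 2) ⊕ (10 ⊕ 8)) = 2

Expand innermost to outermost. Recall ⊕ takes the minimum of its arguments and ⊗ takes their sum. Working out the expression ((8 ⊕ 2) ⊕ (10 ⊕ 8)) gives 2.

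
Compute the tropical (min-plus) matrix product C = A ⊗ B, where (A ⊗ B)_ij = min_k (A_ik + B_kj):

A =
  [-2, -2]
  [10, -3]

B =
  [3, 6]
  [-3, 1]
A ⊗ B =
  [-5, -1]
  [-6, -2]

Apply the min-plus product entry-by-entry:
  C[0][0] = min over k of (A[0][0] + B[0][0] = -2 + 3 = 1, A[0][1] + B[1][0] = -2 + -3 = -5) = -5 (attained at k = 1)
  C[0][1] = min over k of (A[0][0] + B[0][1] = -2 + 6 = 4, A[0][1] + B[1][1] = -2 + 1 = -1) = -1 (attained at k = 1)
  C[1][0] = min over k of (A[1][0] + B[0][0] = 10 + 3 = 13, A[1][1] + B[1][0] = -3 + -3 = -6) = -6 (attained at k = 1)
  C[1][1] = min over k of (A[1][0] + B[0][1] = 10 + 6 = 16, A[1][1] + B[1][1] = -3 + 1 = -2) = -2 (attained at k = 1)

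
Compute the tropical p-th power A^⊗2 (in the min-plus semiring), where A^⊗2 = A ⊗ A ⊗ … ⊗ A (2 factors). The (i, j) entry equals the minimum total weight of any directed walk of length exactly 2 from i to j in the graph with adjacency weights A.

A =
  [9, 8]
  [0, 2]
A^⊗2 =
  [8, 10]
  [2, 4]

Each entry (A^⊗2)_ij equals the minimum over all length-2 walks i = v_0 → v_1 → … → v_2 = j of Σ_t A[v_t][v_{t+1}]. For example, for (i, j) = (0, 1) we minimise over 2 possible intermediate vertex sequences; the minimum is 10, attained along the walk 0 → 1 → 1.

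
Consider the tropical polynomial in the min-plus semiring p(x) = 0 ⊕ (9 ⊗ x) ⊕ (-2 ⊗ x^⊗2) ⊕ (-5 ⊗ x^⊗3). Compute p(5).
p(5) = 0

A tropical monomial a ⊗ x^⊗i evaluates to a + i · x. Evaluating each term at x = 5:
  Term 0 contributes 0 + 0 · 5 = 0
  Term 1 contributes 9 + 1 · 5 = 14
  Term 2 contributes -2 + 2 · 5 = 8
  Term 3 contributes -5 + 3 · 5 = 10
p(5) = ⊕ of these = min[0, 14, 8, 10] = 0.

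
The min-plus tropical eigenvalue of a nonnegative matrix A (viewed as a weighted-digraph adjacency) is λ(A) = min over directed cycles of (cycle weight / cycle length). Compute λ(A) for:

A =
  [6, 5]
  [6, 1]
λ(A) = 1

Enumerate directed cycles and compute their means (weight / length). Sample:
  cycle 0 → 0: weight = 6, length = 1, mean = 6/1 ≈ 6.000
  cycle 1 → 1: weight = 1, length = 1, mean = 1/1 ≈ 1.000
  cycle 0 → 1 → 0: weight = 11, length = 2, mean = 11/2 ≈ 5.500
  cycle 1 → 0 → 1: weight = 11, length = 2, mean = 11/2 ≈ 5.500
Minimum mean = 1.000, attained e.g. along the cycle 1 → 1 with weight 1 and length 1. So λ(A) = 1/1 = 1.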